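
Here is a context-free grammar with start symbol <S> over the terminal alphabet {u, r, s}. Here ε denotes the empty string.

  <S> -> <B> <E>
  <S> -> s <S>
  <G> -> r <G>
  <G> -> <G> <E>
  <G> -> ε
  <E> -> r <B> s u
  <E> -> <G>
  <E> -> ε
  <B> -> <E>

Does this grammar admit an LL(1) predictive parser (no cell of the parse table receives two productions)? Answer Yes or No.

FIRST(<S>) = {ε, r, s}
FIRST(<G>) = {ε, r}
FIRST(<E>) = {ε, r}
FIRST(<B>) = {ε, r}
FOLLOW(<S>) = {$}
FOLLOW(<G>) = {$, r, s}
FOLLOW(<E>) = {$, r, s}
FOLLOW(<B>) = {$, r, s}
Cell M[<E>, $] receives both <E> -> <G> and <E> -> ε — the grammar is not LL(1).

No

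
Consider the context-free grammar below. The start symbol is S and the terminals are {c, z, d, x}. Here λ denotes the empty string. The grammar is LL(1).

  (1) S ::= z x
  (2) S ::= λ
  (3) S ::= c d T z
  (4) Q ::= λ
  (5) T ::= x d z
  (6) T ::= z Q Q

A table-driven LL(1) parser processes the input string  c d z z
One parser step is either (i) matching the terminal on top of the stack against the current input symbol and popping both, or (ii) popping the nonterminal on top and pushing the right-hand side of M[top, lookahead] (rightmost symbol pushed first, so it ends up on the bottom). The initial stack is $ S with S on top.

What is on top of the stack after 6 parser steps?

Q

     Stack      Input      Action
  1  $ S        c d z z $  expand S ::= c d T z
  2  $ z T d c  c d z z $  match c
  3  $ z T d    d z z $    match d
  4  $ z T      z z $      expand T ::= z Q Q
  5  $ z Q Q z  z z $      match z
  6  $ z Q Q    z $        expand Q ::= λ
Stack after step 6: $ z Q (top = Q).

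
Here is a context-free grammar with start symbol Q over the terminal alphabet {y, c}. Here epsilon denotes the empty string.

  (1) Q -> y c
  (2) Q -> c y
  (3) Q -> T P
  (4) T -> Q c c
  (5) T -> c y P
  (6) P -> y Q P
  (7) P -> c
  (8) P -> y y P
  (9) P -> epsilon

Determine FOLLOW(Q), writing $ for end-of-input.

FIRST(P) = {epsilon, c, y}
FIRST(Q) = {c, y}  (via T P)
FIRST(T) = {c, y}  (via Q c c)
FOLLOW(Q) includes $ since Q is the start symbol.
FOLLOW(Q): in T->Q c c, Q is followed by c c with FIRST {c}; in P->y Q P, Q is followed by P with FIRST {epsilon, c, y}; in P->y Q P, the suffix after Q is nullable, so FOLLOW(Q) ⊇ FOLLOW(P) = {$, c, y}. Thus FOLLOW(Q) = {$, c, y}.
FOLLOW(T): in Q->T P, T is followed by P with FIRST {epsilon, c, y}; in Q->T P, the suffix after T is nullable, so FOLLOW(T) ⊇ FOLLOW(Q) = {$, c, y}. Thus FOLLOW(T) = {$, c, y}.
FOLLOW(P): in Q->T P, the suffix after P is empty, so FOLLOW(P) ⊇ FOLLOW(Q) = {$, c, y}; in T->c y P, the suffix after P is empty, so FOLLOW(P) ⊇ FOLLOW(T) = {$, c, y}; in P->y Q P, the suffix after P is empty (adds nothing new); in P->y y P, the suffix after P is empty (adds nothing new). Thus FOLLOW(P) = {$, c, y}.

{$, c, y}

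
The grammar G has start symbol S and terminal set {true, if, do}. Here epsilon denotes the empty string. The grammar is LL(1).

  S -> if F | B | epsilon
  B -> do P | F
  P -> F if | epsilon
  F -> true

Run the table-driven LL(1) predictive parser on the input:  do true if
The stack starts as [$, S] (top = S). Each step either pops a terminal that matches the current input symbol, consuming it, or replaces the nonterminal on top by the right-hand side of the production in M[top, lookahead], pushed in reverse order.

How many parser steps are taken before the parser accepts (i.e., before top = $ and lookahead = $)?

7

step 1: stack=$ S  input=do true if $  — expand S -> B
step 2: stack=$ B  input=do true if $  — expand B -> do P
step 3: stack=$ P do  input=do true if $  — match do
step 4: stack=$ P  input=true if $  — expand P -> F if
step 5: stack=$ if F  input=true if $  — expand F -> true
step 6: stack=$ if true  input=true if $  — match true
step 7: stack=$ if  input=if $  — match if
Accept reached after 7 steps.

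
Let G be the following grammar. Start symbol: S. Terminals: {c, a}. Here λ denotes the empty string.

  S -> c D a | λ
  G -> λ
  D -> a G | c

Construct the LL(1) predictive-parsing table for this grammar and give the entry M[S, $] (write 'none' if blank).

FIRST(S): from S->c D a we get {c}; from S->λ we get {λ}. So FIRST(S) = {λ, c}.
FIRST(G): from G->λ we get {λ}. So FIRST(G) = {λ}.
FIRST(D): from D->a G we get {a}; from D->c we get {c}. So FIRST(D) = {a, c}.
FOLLOW(S) includes $ since S is the start symbol.
FOLLOW(S): S appears on no right-hand side. Thus FOLLOW(S) = {$}.
For S -> c D a: FIRST(c D a) = {c}, so it goes in M[S, t] for t ∈ {c}.
For S -> λ: FIRST(λ) = {λ}, so it goes in M[S, t] for t ∈ {}; since λ ∈ FIRST, also for every t ∈ FOLLOW(S) = {$}.

S -> λ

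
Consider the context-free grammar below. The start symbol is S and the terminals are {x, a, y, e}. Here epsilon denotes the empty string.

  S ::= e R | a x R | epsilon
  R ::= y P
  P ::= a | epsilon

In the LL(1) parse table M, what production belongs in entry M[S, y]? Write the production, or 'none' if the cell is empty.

none

FIRST(S): from S::=e R we get {e}; from S::=a x R we get {a}; from S::=epsilon we get {epsilon}. So FIRST(S) = {epsilon, a, e}.
FIRST(R): from R::=y P we get {y}. So FIRST(R) = {y}.
FIRST(P): from P::=a we get {a}; from P::=epsilon we get {epsilon}. So FIRST(P) = {epsilon, a}.
FOLLOW(S) includes $ since S is the start symbol.
FOLLOW(S): S appears on no right-hand side. Thus FOLLOW(S) = {$}.
For S ::= e R: FIRST(e R) = {e}, so it goes in M[S, t] for t ∈ {e}.
For S ::= a x R: FIRST(a x R) = {a}, so it goes in M[S, t] for t ∈ {a}.
For S ::= epsilon: FIRST(epsilon) = {epsilon}, so it goes in M[S, t] for t ∈ {}; since epsilon ∈ FIRST, also for every t ∈ FOLLOW(S) = {$}.
None of these place a production in M[S, y].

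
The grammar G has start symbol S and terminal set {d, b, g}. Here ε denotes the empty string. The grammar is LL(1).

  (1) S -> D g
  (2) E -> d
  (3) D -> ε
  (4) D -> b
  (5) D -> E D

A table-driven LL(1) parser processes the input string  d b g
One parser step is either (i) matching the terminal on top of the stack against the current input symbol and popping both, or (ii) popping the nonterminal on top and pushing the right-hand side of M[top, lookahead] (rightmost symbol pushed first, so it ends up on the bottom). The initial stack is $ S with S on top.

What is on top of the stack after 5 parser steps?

b

     Stack    Input    Action
  1  $ S      d b g $  expand S -> D g
  2  $ g D    d b g $  expand D -> E D
  3  $ g D E  d b g $  expand E -> d
  4  $ g D d  d b g $  match d
  5  $ g D    b g $    expand D -> b
Stack after step 5: $ g b (top = b).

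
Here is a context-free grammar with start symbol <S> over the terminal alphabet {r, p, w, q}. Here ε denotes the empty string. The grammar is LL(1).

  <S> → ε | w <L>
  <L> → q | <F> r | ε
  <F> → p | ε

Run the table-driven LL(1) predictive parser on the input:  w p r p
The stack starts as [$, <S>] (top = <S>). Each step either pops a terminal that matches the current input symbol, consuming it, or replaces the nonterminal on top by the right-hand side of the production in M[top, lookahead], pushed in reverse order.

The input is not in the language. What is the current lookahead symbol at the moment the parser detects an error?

p

step 1: stack=$ <S>  input=w p r p $  — expand <S> → w <L>
step 2: stack=$ <L> w  input=w p r p $  — match w
step 3: stack=$ <L>  input=p r p $  — expand <L> → <F> r
step 4: stack=$ r <F>  input=p r p $  — expand <F> → p
step 5: stack=$ r p  input=p r p $  — match p
step 6: stack=$ r  input=r p $  — match r
step 7: stack=$  input=p $  — error: stack empty but input remains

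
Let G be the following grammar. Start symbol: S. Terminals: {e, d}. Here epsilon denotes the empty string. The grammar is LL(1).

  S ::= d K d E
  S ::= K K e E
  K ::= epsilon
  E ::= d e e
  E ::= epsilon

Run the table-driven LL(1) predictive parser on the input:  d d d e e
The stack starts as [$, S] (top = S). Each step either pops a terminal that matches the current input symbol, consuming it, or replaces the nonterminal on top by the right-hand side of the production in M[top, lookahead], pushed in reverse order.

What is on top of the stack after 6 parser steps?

step 1: stack=$ S  input=d d d e e $  — expand S ::= d K d E
step 2: stack=$ E d K d  input=d d d e e $  — match d
step 3: stack=$ E d K  input=d d e e $  — expand K ::= epsilon
step 4: stack=$ E d  input=d d e e $  — match d
step 5: stack=$ E  input=d e e $  — expand E ::= d e e
step 6: stack=$ e e d  input=d e e $  — match d
Stack after step 6: $ e e (top = e).

e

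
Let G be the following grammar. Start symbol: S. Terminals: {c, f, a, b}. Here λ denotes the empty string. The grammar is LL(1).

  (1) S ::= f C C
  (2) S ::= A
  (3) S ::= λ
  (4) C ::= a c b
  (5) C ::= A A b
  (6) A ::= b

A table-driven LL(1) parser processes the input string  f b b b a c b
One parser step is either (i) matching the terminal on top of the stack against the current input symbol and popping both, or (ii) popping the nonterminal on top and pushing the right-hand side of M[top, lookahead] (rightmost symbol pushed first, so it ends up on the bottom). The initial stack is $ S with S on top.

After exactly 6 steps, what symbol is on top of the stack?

b

step 1: stack=$ S  input=f b b b a c b $  — expand S ::= f C C
step 2: stack=$ C C f  input=f b b b a c b $  — match f
step 3: stack=$ C C  input=b b b a c b $  — expand C ::= A A b
step 4: stack=$ C b A A  input=b b b a c b $  — expand A ::= b
step 5: stack=$ C b A b  input=b b b a c b $  — match b
step 6: stack=$ C b A  input=b b a c b $  — expand A ::= b
Stack after step 6: $ C b b (top = b).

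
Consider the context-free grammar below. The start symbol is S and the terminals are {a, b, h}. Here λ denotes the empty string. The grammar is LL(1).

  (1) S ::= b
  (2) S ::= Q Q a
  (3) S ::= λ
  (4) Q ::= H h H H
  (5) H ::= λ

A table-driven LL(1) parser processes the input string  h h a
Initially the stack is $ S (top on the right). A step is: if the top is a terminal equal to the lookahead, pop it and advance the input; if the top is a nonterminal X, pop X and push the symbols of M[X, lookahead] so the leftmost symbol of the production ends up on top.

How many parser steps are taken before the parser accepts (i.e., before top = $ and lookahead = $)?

12

step 1: stack=$ S  input=h h a $  — expand S ::= Q Q a
step 2: stack=$ a Q Q  input=h h a $  — expand Q ::= H h H H
step 3: stack=$ a Q H H h H  input=h h a $  — expand H ::= λ
step 4: stack=$ a Q H H h  input=h h a $  — match h
step 5: stack=$ a Q H H  input=h a $  — expand H ::= λ
step 6: stack=$ a Q H  input=h a $  — expand H ::= λ
step 7: stack=$ a Q  input=h a $  — expand Q ::= H h H H
step 8: stack=$ a H H h H  input=h a $  — expand H ::= λ
step 9: stack=$ a H H h  input=h a $  — match h
step 10: stack=$ a H H  input=a $  — expand H ::= λ
step 11: stack=$ a H  input=a $  — expand H ::= λ
step 12: stack=$ a  input=a $  — match a
Accept reached after 12 steps.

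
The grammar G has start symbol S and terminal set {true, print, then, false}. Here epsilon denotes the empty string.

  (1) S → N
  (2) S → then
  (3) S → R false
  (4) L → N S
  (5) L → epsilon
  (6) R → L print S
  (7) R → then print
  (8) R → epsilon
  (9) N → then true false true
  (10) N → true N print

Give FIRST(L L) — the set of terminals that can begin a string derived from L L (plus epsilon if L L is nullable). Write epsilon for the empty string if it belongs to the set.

FIRST(N) = {then, true}
FIRST(L) = {epsilon, then, true}  (via N S)
FIRST(R) = {epsilon, print, then, true}  (via L print S)
FIRST(S) = {false, print, then, true}  (via N, R false)
FIRST(L L): take FIRST of each symbol in turn, carrying on past any symbol whose FIRST contains epsilon; result {epsilon, then, true}.

{epsilon, then, true}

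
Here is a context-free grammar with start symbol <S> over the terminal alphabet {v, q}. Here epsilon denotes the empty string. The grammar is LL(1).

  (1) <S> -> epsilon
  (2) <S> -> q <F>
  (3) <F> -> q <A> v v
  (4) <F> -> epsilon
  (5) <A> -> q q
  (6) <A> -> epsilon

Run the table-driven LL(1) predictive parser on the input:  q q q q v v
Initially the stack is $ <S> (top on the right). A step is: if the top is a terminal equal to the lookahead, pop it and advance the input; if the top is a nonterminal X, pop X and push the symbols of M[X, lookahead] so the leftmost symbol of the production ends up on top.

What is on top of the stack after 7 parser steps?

     Stack        Input          Action
  1  $ <S>        q q q q v v $  expand <S> -> q <F>
  2  $ <F> q      q q q q v v $  match q
  3  $ <F>        q q q v v $    expand <F> -> q <A> v v
  4  $ v v <A> q  q q q v v $    match q
  5  $ v v <A>    q q v v $      expand <A> -> q q
  6  $ v v q q    q q v v $      match q
  7  $ v v q      q v v $        match q
Stack after step 7: $ v v (top = v).

v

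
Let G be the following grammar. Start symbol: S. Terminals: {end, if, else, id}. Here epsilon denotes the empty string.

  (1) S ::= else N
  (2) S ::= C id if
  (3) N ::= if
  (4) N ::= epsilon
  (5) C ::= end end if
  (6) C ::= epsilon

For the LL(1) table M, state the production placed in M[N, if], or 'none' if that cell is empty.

N ::= if

FIRST(N): from N::=if we get {if}; from N::=epsilon we get {epsilon}. So FIRST(N) = {epsilon, if}.
FIRST(C): from C::=end end if we get {end}; from C::=epsilon we get {epsilon}. So FIRST(C) = {epsilon, end}.
FIRST(S): from S::=else N we get {else}; from S::=C id if we get {end, id}. So FIRST(S) = {else, end, id}.
FOLLOW(S) includes $ since S is the start symbol.
FOLLOW(S): S appears on no right-hand side. Thus FOLLOW(S) = {$}.
FOLLOW(N): in S::=else N, the suffix after N is empty, so FOLLOW(N) ⊇ FOLLOW(S) = {$}. Thus FOLLOW(N) = {$}.
For N ::= if: FIRST(if) = {if}, so it goes in M[N, t] for t ∈ {if}.
For N ::= epsilon: FIRST(epsilon) = {epsilon}, so it goes in M[N, t] for t ∈ {}; since epsilon ∈ FIRST, also for every t ∈ FOLLOW(N) = {$}.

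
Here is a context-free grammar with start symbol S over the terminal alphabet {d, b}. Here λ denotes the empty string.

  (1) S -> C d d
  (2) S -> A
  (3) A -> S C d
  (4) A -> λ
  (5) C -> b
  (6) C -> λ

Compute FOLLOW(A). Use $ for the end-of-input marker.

FIRST(C) = {λ, b}
FIRST(S) = {λ, b, d}  (via C d d, A)
FIRST(A) = {λ, b, d}  (via S C d)
FOLLOW(S) includes $ since S is the start symbol.
FOLLOW(S): in A->S C d, S is followed by C d with FIRST {b, d}. Thus FOLLOW(S) = {$, b, d}.
FOLLOW(A): in S->A, the suffix after A is empty, so FOLLOW(A) ⊇ FOLLOW(S) = {$, b, d}. Thus FOLLOW(A) = {$, b, d}.
FOLLOW(C): in S->C d d, C is followed by d d with FIRST {d}; in A->S C d, C is followed by d with FIRST {d}. Thus FOLLOW(C) = {d}.

{$, b, d}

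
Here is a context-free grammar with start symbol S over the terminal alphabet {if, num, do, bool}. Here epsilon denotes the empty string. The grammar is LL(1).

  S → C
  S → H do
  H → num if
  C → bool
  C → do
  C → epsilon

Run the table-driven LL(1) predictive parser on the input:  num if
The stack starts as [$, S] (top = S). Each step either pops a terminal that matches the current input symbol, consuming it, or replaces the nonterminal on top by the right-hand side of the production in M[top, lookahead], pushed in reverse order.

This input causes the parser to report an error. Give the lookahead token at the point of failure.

step 1: stack=$ S  input=num if $  — expand S → H do
step 2: stack=$ do H  input=num if $  — expand H → num if
step 3: stack=$ do if num  input=num if $  — match num
step 4: stack=$ do if  input=if $  — match if
step 5: stack=$ do  input=$  — error: top is terminal do but lookahead is $

$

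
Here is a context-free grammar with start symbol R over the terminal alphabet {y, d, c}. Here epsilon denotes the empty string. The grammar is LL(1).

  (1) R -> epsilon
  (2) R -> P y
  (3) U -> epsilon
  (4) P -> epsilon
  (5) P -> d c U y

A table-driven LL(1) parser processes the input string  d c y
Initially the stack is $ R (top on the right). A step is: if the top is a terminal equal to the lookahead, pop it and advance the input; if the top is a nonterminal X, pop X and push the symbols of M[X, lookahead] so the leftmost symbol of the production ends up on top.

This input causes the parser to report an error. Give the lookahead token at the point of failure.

step 1: stack=$ R  input=d c y $  — expand R -> P y
step 2: stack=$ y P  input=d c y $  — expand P -> d c U y
step 3: stack=$ y y U c d  input=d c y $  — match d
step 4: stack=$ y y U c  input=c y $  — match c
step 5: stack=$ y y U  input=y $  — expand U -> epsilon
step 6: stack=$ y y  input=y $  — match y
step 7: stack=$ y  input=$  — error: top is terminal y but lookahead is $

$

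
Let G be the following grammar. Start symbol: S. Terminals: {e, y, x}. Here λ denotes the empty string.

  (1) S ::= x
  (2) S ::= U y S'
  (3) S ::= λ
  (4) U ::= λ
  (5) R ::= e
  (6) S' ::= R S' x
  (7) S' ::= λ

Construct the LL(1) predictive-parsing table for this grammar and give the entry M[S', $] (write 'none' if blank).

FIRST(U): from U::=λ we get {λ}. So FIRST(U) = {λ}.
FIRST(R): from R::=e we get {e}. So FIRST(R) = {e}.
FIRST(S): from S::=x we get {x}; from S::=U y S' we get {y}; from S::=λ we get {λ}. So FIRST(S) = {λ, x, y}.
FIRST(S'): from S'::=R S' x we get {e}; from S'::=λ we get {λ}. So FIRST(S') = {λ, e}.
FOLLOW(S) includes $ since S is the start symbol.
FOLLOW(S): S appears on no right-hand side. Thus FOLLOW(S) = {$}.
FOLLOW(S'): in S::=U y S', the suffix after S' is empty, so FOLLOW(S') ⊇ FOLLOW(S) = {$}; in S'::=R S' x, S' is followed by x with FIRST {x}. Thus FOLLOW(S') = {$, x}.
For S' ::= R S' x: FIRST(R S' x) = {e}, so it goes in M[S', t] for t ∈ {e}.
For S' ::= λ: FIRST(λ) = {λ}, so it goes in M[S', t] for t ∈ {}; since λ ∈ FIRST, also for every t ∈ FOLLOW(S') = {$, x}.

S' ::= λ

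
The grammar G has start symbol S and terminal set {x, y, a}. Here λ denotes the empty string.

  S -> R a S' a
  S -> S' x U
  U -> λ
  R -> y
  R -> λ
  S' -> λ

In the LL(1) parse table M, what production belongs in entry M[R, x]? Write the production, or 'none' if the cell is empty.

FIRST(U): from U->λ we get {λ}. So FIRST(U) = {λ}.
FIRST(R): from R->y we get {y}; from R->λ we get {λ}. So FIRST(R) = {λ, y}.
FIRST(S'): from S'->λ we get {λ}. So FIRST(S') = {λ}.
FIRST(S): from S->R a S' a we get {a, y}; from S->S' x U we get {x}. So FIRST(S) = {a, x, y}.
FOLLOW(S) includes $ since S is the start symbol.
FOLLOW(R): in S->R a S' a, R is followed by a S' a with FIRST {a}. Thus FOLLOW(R) = {a}.
For R -> y: FIRST(y) = {y}, so it goes in M[R, t] for t ∈ {y}.
For R -> λ: FIRST(λ) = {λ}, so it goes in M[R, t] for t ∈ {}; since λ ∈ FIRST, also for every t ∈ FOLLOW(R) = {a}.
None of these place a production in M[R, x].

none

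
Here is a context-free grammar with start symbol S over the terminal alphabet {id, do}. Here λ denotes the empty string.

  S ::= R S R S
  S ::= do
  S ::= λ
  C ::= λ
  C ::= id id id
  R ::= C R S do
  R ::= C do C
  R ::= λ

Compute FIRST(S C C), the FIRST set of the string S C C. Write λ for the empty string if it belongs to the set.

{λ, do, id}

FIRST(C): from C::=λ we get {λ}; from C::=id id id we get {id}. So FIRST(C) = {λ, id}.
FIRST(S): from S::=R S R S we get {λ, do, id}; from S::=do we get {do}; from S::=λ we get {λ}. So FIRST(S) = {λ, do, id}.
FIRST(R): from R::=C R S do we get {do, id}; from R::=C do C we get {do, id}; from R::=λ we get {λ}. So FIRST(R) = {λ, do, id}.
FIRST(S C C): take FIRST of each symbol in turn, carrying on past any symbol whose FIRST contains λ; result {λ, do, id}.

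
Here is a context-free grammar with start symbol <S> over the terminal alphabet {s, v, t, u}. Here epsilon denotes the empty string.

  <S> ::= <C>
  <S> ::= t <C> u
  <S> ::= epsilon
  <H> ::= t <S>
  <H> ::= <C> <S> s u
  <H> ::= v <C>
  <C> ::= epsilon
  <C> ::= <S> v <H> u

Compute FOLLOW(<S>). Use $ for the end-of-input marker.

FIRST(<S>) = {epsilon, t, v}  (via <C>)
FIRST(<C>) = {epsilon, t, v}  (via <S> v <H> u)
FIRST(<H>) = {s, t, v}  (via <C> <S> s u)
FOLLOW(<S>) includes $ since <S> is the start symbol.
FOLLOW(<H>): in <C>::=<S> v <H> u, <H> is followed by u with FIRST {u}. Thus FOLLOW(<H>) = {u}.
FOLLOW(<S>): in <H>::=t <S>, the suffix after <S> is empty, so FOLLOW(<S>) ⊇ FOLLOW(<H>) = {u}; in <H>::=<C> <S> s u, <S> is followed by s u with FIRST {s}; in <C>::=<S> v <H> u, <S> is followed by v <H> u with FIRST {v}. Thus FOLLOW(<S>) = {$, s, u, v}.
FOLLOW(<C>): in <S>::=<C>, the suffix after <C> is empty, so FOLLOW(<C>) ⊇ FOLLOW(<S>) = {$, s, u, v}; in <S>::=t <C> u, <C> is followed by u with FIRST {u}; in <H>::=<C> <S> s u, <C> is followed by <S> s u with FIRST {s, t, v}; in <H>::=v <C>, the suffix after <C> is empty, so FOLLOW(<C>) ⊇ FOLLOW(<H>) = {u}. Thus FOLLOW(<C>) = {$, s, t, u, v}.

{$, s, u, v}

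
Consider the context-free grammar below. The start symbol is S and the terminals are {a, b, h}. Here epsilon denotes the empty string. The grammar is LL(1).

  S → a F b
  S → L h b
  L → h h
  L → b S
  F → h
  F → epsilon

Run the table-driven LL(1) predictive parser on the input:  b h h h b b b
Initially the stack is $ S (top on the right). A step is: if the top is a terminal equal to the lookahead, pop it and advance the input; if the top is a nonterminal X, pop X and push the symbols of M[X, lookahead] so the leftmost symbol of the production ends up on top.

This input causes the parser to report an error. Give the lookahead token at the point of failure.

b

      Stack          Input            Action
   1  $ S            b h h h b b b $  expand S → L h b
   2  $ b h L        b h h h b b b $  expand L → b S
   3  $ b h S b      b h h h b b b $  match b
   4  $ b h S        h h h b b b $    expand S → L h b
   5  $ b h b h L    h h h b b b $    expand L → h h
   6  $ b h b h h h  h h h b b b $    match h
   7  $ b h b h h    h h b b b $      match h
   8  $ b h b h      h b b b $        match h
   9  $ b h b        b b b $          match b
  10  $ b h          b b $            error: top is terminal h but lookahead is b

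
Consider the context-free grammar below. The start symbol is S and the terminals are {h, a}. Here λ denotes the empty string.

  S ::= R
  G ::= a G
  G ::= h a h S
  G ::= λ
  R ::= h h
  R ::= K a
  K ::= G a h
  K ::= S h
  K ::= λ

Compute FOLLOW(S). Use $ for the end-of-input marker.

FIRST(G) = {λ, a, h}
FIRST(S) = {a, h}  (via R)
FIRST(K) = {λ, a, h}  (via G a h, S h)
FIRST(R) = {a, h}  (via K a)
FOLLOW(S) includes $ since S is the start symbol.
FOLLOW(G): in G::=a G, the suffix after G is empty (adds nothing new); in K::=G a h, G is followed by a h with FIRST {a}. Thus FOLLOW(G) = {a}.
FOLLOW(S): in G::=h a h S, the suffix after S is empty, so FOLLOW(S) ⊇ FOLLOW(G) = {a}; in K::=S h, S is followed by h with FIRST {h}. Thus FOLLOW(S) = {$, a, h}.
FOLLOW(R): in S::=R, the suffix after R is empty, so FOLLOW(R) ⊇ FOLLOW(S) = {$, a, h}. Thus FOLLOW(R) = {$, a, h}.
FOLLOW(K): in R::=K a, K is followed by a with FIRST {a}. Thus FOLLOW(K) = {a}.

{$, a, h}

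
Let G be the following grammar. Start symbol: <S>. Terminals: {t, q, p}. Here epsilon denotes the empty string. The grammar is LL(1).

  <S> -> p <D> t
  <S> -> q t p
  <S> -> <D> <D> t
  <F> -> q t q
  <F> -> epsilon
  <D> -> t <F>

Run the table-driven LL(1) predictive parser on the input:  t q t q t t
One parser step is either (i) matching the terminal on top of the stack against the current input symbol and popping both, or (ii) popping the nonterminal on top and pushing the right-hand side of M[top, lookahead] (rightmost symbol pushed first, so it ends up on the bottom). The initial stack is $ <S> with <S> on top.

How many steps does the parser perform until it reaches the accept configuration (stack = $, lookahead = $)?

      Stack          Input          Action
   1  $ <S>          t q t q t t $  expand <S> -> <D> <D> t
   2  $ t <D> <D>    t q t q t t $  expand <D> -> t <F>
   3  $ t <D> <F> t  t q t q t t $  match t
   4  $ t <D> <F>    q t q t t $    expand <F> -> q t q
   5  $ t <D> q t q  q t q t t $    match q
   6  $ t <D> q t    t q t t $      match t
   7  $ t <D> q      q t t $        match q
   8  $ t <D>        t t $          expand <D> -> t <F>
   9  $ t <F> t      t t $          match t
  10  $ t <F>        t $            expand <F> -> epsilon
  11  $ t            t $            match t
Accept reached after 11 steps.

11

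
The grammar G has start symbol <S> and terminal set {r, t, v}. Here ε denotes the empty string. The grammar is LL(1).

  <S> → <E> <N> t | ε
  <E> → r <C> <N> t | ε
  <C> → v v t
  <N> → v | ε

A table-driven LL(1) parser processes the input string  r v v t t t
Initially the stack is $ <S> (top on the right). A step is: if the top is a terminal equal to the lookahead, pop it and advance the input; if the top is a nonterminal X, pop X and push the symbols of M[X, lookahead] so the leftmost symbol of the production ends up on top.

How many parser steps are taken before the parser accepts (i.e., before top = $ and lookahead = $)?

11

      Stack                Input          Action
   1  $ <S>                r v v t t t $  expand <S> → <E> <N> t
   2  $ t <N> <E>          r v v t t t $  expand <E> → r <C> <N> t
   3  $ t <N> t <N> <C> r  r v v t t t $  match r
   4  $ t <N> t <N> <C>    v v t t t $    expand <C> → v v t
   5  $ t <N> t <N> t v v  v v t t t $    match v
   6  $ t <N> t <N> t v    v t t t $      match v
   7  $ t <N> t <N> t      t t t $        match t
   8  $ t <N> t <N>        t t $          expand <N> → ε
   9  $ t <N> t            t t $          match t
  10  $ t <N>              t $            expand <N> → ε
  11  $ t                  t $            match t
Accept reached after 11 steps.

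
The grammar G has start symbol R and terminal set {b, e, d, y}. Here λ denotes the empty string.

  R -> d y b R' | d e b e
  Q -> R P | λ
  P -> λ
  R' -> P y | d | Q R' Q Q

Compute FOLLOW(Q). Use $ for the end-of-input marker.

{$, d, y}

FIRST(R) = {d}
FIRST(P) = {λ}
FIRST(Q) = {λ, d}  (via R P)
FIRST(R') = {d, y}  (via P y, Q R' Q Q)
FOLLOW(R) includes $ since R is the start symbol.
FOLLOW(R): in Q->R P, R is followed by P with FIRST {λ}; in Q->R P, the suffix after R is nullable, so FOLLOW(R) ⊇ FOLLOW(Q) = {$, d, y}. Thus FOLLOW(R) = {$, d, y}.
FOLLOW(R'): in R->d y b R', the suffix after R' is empty, so FOLLOW(R') ⊇ FOLLOW(R) = {$, d, y}; in R'->Q R' Q Q, R' is followed by Q Q with FIRST {λ, d}; in R'->Q R' Q Q, the suffix after R' is nullable (adds nothing new). Thus FOLLOW(R') = {$, d, y}.
FOLLOW(Q): in R'->Q R' Q Q (occurrence 1), Q is followed by R' Q Q with FIRST {d, y}; in R'->Q R' Q Q (occurrence 2), Q is followed by Q with FIRST {λ, d}; in R'->Q R' Q Q (occurrence 2), the suffix after Q is nullable, so FOLLOW(Q) ⊇ FOLLOW(R') = {$, d, y}; in R'->Q R' Q Q (occurrence 3), the suffix after Q is empty, so FOLLOW(Q) ⊇ FOLLOW(R') = {$, d, y}. Thus FOLLOW(Q) = {$, d, y}.
FOLLOW(P): in Q->R P, the suffix after P is empty, so FOLLOW(P) ⊇ FOLLOW(Q) = {$, d, y}; in R'->P y, P is followed by y with FIRST {y}. Thus FOLLOW(P) = {$, d, y}.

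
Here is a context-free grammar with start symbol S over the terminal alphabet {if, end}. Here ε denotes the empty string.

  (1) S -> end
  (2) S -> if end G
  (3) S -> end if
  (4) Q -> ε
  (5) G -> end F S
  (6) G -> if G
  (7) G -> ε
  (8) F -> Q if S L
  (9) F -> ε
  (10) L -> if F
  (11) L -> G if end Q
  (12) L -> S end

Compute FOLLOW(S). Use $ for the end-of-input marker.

FIRST(S) = {end, if}
FIRST(Q) = {ε}
FIRST(G) = {ε, end, if}
FIRST(F) = {ε, if}  (via Q if S L)
FIRST(L) = {end, if}  (via G if end Q, S end)
FOLLOW(S) includes $ since S is the start symbol.
FOLLOW(S): in G->end F S, the suffix after S is empty, so FOLLOW(S) ⊇ FOLLOW(G) = {$, end, if}; in F->Q if S L, S is followed by L with FIRST {end, if}; in L->S end, S is followed by end with FIRST {end}. Thus FOLLOW(S) = {$, end, if}.
FOLLOW(G): in S->if end G, the suffix after G is empty, so FOLLOW(G) ⊇ FOLLOW(S) = {$, end, if}; in G->if G, the suffix after G is empty (adds nothing new); in L->G if end Q, G is followed by if end Q with FIRST {if}. Thus FOLLOW(G) = {$, end, if}.
FOLLOW(Q): in F->Q if S L, Q is followed by if S L with FIRST {if}; in L->G if end Q, the suffix after Q is empty, so FOLLOW(Q) ⊇ FOLLOW(L) = {end, if}. Thus FOLLOW(Q) = {end, if}.
FOLLOW(F): in G->end F S, F is followed by S with FIRST {end, if}; in L->if F, the suffix after F is empty, so FOLLOW(F) ⊇ FOLLOW(L) = {end, if}. Thus FOLLOW(F) = {end, if}.
FOLLOW(L): in F->Q if S L, the suffix after L is empty, so FOLLOW(L) ⊇ FOLLOW(F) = {end, if}. Thus FOLLOW(L) = {end, if}.

{$, end, if}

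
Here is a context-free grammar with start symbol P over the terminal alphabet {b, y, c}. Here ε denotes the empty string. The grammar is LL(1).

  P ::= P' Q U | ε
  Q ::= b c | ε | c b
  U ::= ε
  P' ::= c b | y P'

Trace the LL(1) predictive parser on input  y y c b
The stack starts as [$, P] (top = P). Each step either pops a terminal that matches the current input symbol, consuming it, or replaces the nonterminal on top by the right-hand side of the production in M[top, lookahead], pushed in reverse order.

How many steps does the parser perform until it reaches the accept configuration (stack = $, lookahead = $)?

10

step 1: stack=$ P  input=y y c b $  — expand P ::= P' Q U
step 2: stack=$ U Q P'  input=y y c b $  — expand P' ::= y P'
step 3: stack=$ U Q P' y  input=y y c b $  — match y
step 4: stack=$ U Q P'  input=y c b $  — expand P' ::= y P'
step 5: stack=$ U Q P' y  input=y c b $  — match y
step 6: stack=$ U Q P'  input=c b $  — expand P' ::= c b
step 7: stack=$ U Q b c  input=c b $  — match c
step 8: stack=$ U Q b  input=b $  — match b
step 9: stack=$ U Q  input=$  — expand Q ::= ε
step 10: stack=$ U  input=$  — expand U ::= ε
Accept reached after 10 steps.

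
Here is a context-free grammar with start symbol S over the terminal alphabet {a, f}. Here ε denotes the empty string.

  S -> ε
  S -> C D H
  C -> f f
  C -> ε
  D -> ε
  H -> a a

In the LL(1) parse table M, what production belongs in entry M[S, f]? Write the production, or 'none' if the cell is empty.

S -> C D H

FIRST(C): from C->f f we get {f}; from C->ε we get {ε}. So FIRST(C) = {ε, f}.
FIRST(D): from D->ε we get {ε}. So FIRST(D) = {ε}.
FIRST(H): from H->a a we get {a}. So FIRST(H) = {a}.
FIRST(S): from S->ε we get {ε}; from S->C D H we get {a, f}. So FIRST(S) = {ε, a, f}.
FOLLOW(S) includes $ since S is the start symbol.
FOLLOW(S): S appears on no right-hand side. Thus FOLLOW(S) = {$}.
For S -> ε: FIRST(ε) = {ε}, so it goes in M[S, t] for t ∈ {}; since ε ∈ FIRST, also for every t ∈ FOLLOW(S) = {$}.
For S -> C D H: FIRST(C D H) = {a, f}, so it goes in M[S, t] for t ∈ {a, f}.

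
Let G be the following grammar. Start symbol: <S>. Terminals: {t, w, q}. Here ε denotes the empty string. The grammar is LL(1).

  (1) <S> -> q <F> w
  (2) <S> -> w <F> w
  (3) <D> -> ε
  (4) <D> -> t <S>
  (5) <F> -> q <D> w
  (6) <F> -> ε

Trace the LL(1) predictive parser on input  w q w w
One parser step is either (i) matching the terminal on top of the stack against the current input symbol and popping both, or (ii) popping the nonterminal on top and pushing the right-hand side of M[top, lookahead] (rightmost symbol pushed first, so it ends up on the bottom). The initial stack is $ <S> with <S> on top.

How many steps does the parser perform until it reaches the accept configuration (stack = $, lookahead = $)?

7

     Stack        Input      Action
  1  $ <S>        w q w w $  expand <S> -> w <F> w
  2  $ w <F> w    w q w w $  match w
  3  $ w <F>      q w w $    expand <F> -> q <D> w
  4  $ w w <D> q  q w w $    match q
  5  $ w w <D>    w w $      expand <D> -> ε
  6  $ w w        w w $      match w
  7  $ w          w $        match w
Accept reached after 7 steps.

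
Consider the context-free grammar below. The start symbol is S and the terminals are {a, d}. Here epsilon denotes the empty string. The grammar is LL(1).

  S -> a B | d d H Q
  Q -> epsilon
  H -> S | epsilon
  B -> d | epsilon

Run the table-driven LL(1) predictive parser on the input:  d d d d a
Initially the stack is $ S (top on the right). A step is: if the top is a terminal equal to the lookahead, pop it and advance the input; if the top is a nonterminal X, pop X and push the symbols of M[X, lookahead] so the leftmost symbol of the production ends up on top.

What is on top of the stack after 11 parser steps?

Q

step 1: stack=$ S  input=d d d d a $  — expand S -> d d H Q
step 2: stack=$ Q H d d  input=d d d d a $  — match d
step 3: stack=$ Q H d  input=d d d a $  — match d
step 4: stack=$ Q H  input=d d a $  — expand H -> S
step 5: stack=$ Q S  input=d d a $  — expand S -> d d H Q
step 6: stack=$ Q Q H d d  input=d d a $  — match d
step 7: stack=$ Q Q H d  input=d a $  — match d
step 8: stack=$ Q Q H  input=a $  — expand H -> S
step 9: stack=$ Q Q S  input=a $  — expand S -> a B
step 10: stack=$ Q Q B a  input=a $  — match a
step 11: stack=$ Q Q B  input=$  — expand B -> epsilon
Stack after step 11: $ Q Q (top = Q).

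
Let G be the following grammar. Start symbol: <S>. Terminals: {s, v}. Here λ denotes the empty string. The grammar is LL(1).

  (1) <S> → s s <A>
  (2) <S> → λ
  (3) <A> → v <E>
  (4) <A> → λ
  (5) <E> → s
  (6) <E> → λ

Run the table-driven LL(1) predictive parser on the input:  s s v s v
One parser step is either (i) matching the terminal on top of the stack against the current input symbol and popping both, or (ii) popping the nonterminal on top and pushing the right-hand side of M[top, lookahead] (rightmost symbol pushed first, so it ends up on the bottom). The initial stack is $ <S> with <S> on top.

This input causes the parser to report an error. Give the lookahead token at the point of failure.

step 1: stack=$ <S>  input=s s v s v $  — expand <S> → s s <A>
step 2: stack=$ <A> s s  input=s s v s v $  — match s
step 3: stack=$ <A> s  input=s v s v $  — match s
step 4: stack=$ <A>  input=v s v $  — expand <A> → v <E>
step 5: stack=$ <E> v  input=v s v $  — match v
step 6: stack=$ <E>  input=s v $  — expand <E> → s
step 7: stack=$ s  input=s v $  — match s
step 8: stack=$  input=v $  — error: stack empty but input remains

v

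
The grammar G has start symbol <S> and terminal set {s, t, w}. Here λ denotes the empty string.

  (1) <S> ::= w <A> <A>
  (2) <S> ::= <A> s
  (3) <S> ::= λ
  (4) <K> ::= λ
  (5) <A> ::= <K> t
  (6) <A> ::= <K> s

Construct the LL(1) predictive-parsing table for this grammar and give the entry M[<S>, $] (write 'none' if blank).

<S> ::= λ

FIRST(<K>) = {λ}
FIRST(<A>) = {s, t}  (via <K> t, <K> s)
FIRST(<S>) = {λ, s, t, w}  (via <A> s)
FOLLOW(<S>) includes $ since <S> is the start symbol.
FOLLOW(<S>): <S> appears on no right-hand side. Thus FOLLOW(<S>) = {$}.
For <S> ::= w <A> <A>: FIRST(w <A> <A>) = {w}, so it goes in M[<S>, t] for t ∈ {w}.
For <S> ::= <A> s: FIRST(<A> s) = {s, t}, so it goes in M[<S>, t] for t ∈ {s, t}.
For <S> ::= λ: FIRST(λ) = {λ}, so it goes in M[<S>, t] for t ∈ {}; since λ ∈ FIRST, also for every t ∈ FOLLOW(<S>) = {$}.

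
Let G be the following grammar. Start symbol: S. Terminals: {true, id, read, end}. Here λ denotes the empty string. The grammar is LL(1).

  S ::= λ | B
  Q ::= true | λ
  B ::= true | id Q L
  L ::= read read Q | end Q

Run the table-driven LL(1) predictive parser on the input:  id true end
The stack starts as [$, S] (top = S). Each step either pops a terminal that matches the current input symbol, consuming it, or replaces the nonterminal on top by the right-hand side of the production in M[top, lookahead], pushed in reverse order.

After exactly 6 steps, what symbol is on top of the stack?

end

     Stack     Input          Action
  1  $ S       id true end $  expand S ::= B
  2  $ B       id true end $  expand B ::= id Q L
  3  $ L Q id  id true end $  match id
  4  $ L Q     true end $     expand Q ::= true
  5  $ L true  true end $     match true
  6  $ L       end $          expand L ::= end Q
Stack after step 6: $ Q end (top = end).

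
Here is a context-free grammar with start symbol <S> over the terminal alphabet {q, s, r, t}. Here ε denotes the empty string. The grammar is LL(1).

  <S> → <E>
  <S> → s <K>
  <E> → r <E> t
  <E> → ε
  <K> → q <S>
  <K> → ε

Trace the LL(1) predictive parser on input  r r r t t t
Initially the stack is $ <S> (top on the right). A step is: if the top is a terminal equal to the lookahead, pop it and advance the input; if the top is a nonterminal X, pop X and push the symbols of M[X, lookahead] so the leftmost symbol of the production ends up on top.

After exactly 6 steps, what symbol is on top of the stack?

r

step 1: stack=$ <S>  input=r r r t t t $  — expand <S> → <E>
step 2: stack=$ <E>  input=r r r t t t $  — expand <E> → r <E> t
step 3: stack=$ t <E> r  input=r r r t t t $  — match r
step 4: stack=$ t <E>  input=r r t t t $  — expand <E> → r <E> t
step 5: stack=$ t t <E> r  input=r r t t t $  — match r
step 6: stack=$ t t <E>  input=r t t t $  — expand <E> → r <E> t
Stack after step 6: $ t t t <E> r (top = r).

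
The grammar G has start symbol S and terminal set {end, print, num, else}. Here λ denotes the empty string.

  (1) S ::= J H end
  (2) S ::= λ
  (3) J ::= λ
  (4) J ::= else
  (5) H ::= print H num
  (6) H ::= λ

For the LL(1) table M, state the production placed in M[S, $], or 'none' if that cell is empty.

FIRST(J): from J::=λ we get {λ}; from J::=else we get {else}. So FIRST(J) = {λ, else}.
FIRST(H): from H::=print H num we get {print}; from H::=λ we get {λ}. So FIRST(H) = {λ, print}.
FIRST(S): from S::=J H end we get {else, end, print}; from S::=λ we get {λ}. So FIRST(S) = {λ, else, end, print}.
FOLLOW(S) includes $ since S is the start symbol.
FOLLOW(S): S appears on no right-hand side. Thus FOLLOW(S) = {$}.
For S ::= J H end: FIRST(J H end) = {else, end, print}, so it goes in M[S, t] for t ∈ {else, end, print}.
For S ::= λ: FIRST(λ) = {λ}, so it goes in M[S, t] for t ∈ {}; since λ ∈ FIRST, also for every t ∈ FOLLOW(S) = {$}.

S ::= λ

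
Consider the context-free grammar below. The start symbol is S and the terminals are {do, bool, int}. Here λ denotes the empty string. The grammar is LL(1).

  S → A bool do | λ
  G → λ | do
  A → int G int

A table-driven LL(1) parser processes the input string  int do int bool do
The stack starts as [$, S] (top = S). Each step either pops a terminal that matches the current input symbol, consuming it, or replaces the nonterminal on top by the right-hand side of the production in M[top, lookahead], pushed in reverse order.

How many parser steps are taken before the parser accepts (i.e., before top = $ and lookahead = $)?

step 1: stack=$ S  input=int do int bool do $  — expand S → A bool do
step 2: stack=$ do bool A  input=int do int bool do $  — expand A → int G int
step 3: stack=$ do bool int G int  input=int do int bool do $  — match int
step 4: stack=$ do bool int G  input=do int bool do $  — expand G → do
step 5: stack=$ do bool int do  input=do int bool do $  — match do
step 6: stack=$ do bool int  input=int bool do $  — match int
step 7: stack=$ do bool  input=bool do $  — match bool
step 8: stack=$ do  input=do $  — match do
Accept reached after 8 steps.

8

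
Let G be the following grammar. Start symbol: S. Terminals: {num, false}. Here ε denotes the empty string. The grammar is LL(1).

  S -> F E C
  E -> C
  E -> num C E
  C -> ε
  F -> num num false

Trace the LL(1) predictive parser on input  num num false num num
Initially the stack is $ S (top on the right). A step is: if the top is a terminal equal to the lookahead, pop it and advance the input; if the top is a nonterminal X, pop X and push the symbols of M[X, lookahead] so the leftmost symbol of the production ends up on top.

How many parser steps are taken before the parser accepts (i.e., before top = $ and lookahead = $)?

      Stack                Input                    Action
   1  $ S                  num num false num num $  expand S -> F E C
   2  $ C E F              num num false num num $  expand F -> num num false
   3  $ C E false num num  num num false num num $  match num
   4  $ C E false num      num false num num $      match num
   5  $ C E false          false num num $          match false
   6  $ C E                num num $                expand E -> num C E
   7  $ C E C num          num num $                match num
   8  $ C E C              num $                    expand C -> ε
   9  $ C E                num $                    expand E -> num C E
  10  $ C E C num          num $                    match num
  11  $ C E C              $                        expand C -> ε
  12  $ C E                $                        expand E -> C
  13  $ C C                $                        expand C -> ε
  14  $ C                  $                        expand C -> ε
Accept reached after 14 steps.

14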